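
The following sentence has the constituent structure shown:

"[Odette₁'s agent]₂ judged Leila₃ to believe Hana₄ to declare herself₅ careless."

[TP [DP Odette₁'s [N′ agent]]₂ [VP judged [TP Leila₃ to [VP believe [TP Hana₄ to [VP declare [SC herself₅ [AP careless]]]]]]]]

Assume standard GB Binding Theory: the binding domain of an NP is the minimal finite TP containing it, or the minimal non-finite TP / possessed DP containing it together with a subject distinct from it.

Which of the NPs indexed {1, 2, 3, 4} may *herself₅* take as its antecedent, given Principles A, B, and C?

{4}

*herself* is an anaphor, so Principle A applies: it must be bound in its binding domain.
Binding domain of *herself₅*: the embedded TP, whose subject is Hana₄.
*Odette₁* does not c-command the anaphor → cannot bind it.
*[Odette₁'s agent]₂* c-commands the anaphor but is outside its binding domain → cannot satisfy Principle A.
*Leila₃* c-commands the anaphor but is outside its binding domain → cannot satisfy Principle A.
*Hana₄* c-commands the anaphor within its binding domain → licit binder.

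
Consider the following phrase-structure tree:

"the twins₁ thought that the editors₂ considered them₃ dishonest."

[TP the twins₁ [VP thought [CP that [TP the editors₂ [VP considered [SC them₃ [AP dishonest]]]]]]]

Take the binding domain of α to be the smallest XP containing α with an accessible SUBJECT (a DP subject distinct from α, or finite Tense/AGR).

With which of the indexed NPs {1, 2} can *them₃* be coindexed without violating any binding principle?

*them* is a pronoun, so Principle B applies: it must be free in its binding domain.
Binding domain of *them₃*: the embedded TP, whose subject is the editors₂.
*the twins₁* c-commands the pronoun but from outside its binding domain, and is not c-commanded by it → coindexation permitted.
*the editors₂* c-commands the pronoun within its binding domain → coindexation would violate Principle B.

{1}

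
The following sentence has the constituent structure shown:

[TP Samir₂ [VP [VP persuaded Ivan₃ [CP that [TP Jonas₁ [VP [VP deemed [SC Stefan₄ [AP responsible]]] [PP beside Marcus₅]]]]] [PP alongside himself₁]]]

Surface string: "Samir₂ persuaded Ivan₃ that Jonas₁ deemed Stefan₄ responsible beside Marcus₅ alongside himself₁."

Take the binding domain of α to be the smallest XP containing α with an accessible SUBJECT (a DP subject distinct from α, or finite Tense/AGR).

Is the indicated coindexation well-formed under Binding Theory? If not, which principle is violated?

The two coindexed NPs are *Jonas₁* and *himself₁*.
*himself₁* is an anaphor. Principle A requires it to be bound within its binding domain — the matrix TP, whose subject is Samir₂.
Within that domain it is c-commanded by *Samir₂*, which does not share its index.
*Jonas₁* does not c-command the anaphor at all.
The anaphor is unbound in its domain → Principle A violation.

Principle A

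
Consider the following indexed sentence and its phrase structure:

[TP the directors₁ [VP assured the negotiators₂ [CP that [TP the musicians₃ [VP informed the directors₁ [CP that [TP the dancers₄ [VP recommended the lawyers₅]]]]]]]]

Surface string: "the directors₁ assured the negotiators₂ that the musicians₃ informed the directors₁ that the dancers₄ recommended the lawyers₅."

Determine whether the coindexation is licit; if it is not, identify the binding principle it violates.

The two coindexed NPs are *the directors₁* (the higher occurrence) and *the directors₁* (the lower occurrence).
*the directors₁* (the lower occurrence) is an R-expression. Principle C requires it to be free everywhere.
*the directors₁* (the higher occurrence) c-commands it and carries the same index.
The R-expression is bound → Principle C violation.

Principle C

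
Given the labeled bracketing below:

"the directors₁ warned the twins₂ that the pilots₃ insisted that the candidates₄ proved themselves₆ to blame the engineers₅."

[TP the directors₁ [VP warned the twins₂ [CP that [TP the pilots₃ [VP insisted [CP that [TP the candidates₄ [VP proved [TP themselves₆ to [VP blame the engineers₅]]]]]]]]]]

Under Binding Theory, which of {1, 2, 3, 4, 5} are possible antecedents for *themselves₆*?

*themselves* is an anaphor, so Principle A applies: it must be bound in its binding domain.
Binding domain of *themselves₆*: the embedded TP, whose subject is the candidates₄.
*the directors₁* c-commands the anaphor but is outside its binding domain → cannot satisfy Principle A.
*the twins₂* c-commands the anaphor but is outside its binding domain → cannot satisfy Principle A.
*the pilots₃* c-commands the anaphor but is outside its binding domain → cannot satisfy Principle A.
*the candidates₄* c-commands the anaphor within its binding domain → licit binder.
*the engineers₅* does not c-command the anaphor → cannot bind it.

{4}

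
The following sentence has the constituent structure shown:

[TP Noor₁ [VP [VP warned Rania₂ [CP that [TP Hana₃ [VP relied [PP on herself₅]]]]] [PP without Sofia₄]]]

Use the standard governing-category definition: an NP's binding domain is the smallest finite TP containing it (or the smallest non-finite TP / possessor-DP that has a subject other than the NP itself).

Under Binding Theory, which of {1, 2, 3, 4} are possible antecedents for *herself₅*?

*herself* is an anaphor, so Principle A applies: it must be bound in its binding domain.
Binding domain of *herself₅*: the embedded TP, whose subject is Hana₃.
*Noor₁* c-commands the anaphor but is outside its binding domain → cannot satisfy Principle A.
*Rania₂* c-commands the anaphor but is outside its binding domain → cannot satisfy Principle A.
*Hana₃* c-commands the anaphor within its binding domain → licit binder.
*Sofia₄* does not c-command the anaphor → cannot bind it.

{3}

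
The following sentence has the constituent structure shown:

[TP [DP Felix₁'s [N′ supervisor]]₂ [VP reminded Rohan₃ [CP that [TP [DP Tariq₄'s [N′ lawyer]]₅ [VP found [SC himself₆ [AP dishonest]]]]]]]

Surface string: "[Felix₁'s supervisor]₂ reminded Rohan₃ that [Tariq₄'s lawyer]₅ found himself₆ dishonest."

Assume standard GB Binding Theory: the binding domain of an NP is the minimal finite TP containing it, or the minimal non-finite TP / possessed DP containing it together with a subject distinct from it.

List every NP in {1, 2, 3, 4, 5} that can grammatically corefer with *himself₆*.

{5}

*himself* is an anaphor, so Principle A applies: it must be bound in its binding domain.
Binding domain of *himself₆*: the embedded TP, whose subject is [Tariq₄'s lawyer]₅.
*Felix₁* does not c-command the anaphor → cannot bind it.
*[Felix₁'s supervisor]₂* c-commands the anaphor but is outside its binding domain → cannot satisfy Principle A.
*Rohan₃* c-commands the anaphor but is outside its binding domain → cannot satisfy Principle A.
*Tariq₄* does not c-command the anaphor → cannot bind it.
*[Tariq₄'s lawyer]₅* c-commands the anaphor within its binding domain → licit binder.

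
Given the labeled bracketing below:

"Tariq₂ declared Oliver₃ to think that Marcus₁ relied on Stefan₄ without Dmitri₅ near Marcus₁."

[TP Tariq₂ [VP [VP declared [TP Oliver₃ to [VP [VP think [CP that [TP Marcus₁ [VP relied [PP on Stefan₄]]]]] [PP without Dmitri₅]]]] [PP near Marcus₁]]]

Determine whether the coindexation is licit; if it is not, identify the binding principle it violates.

The two coindexed NPs are *Marcus₁* and *Marcus₁*.
*Marcus₁* is an R-expression; no coindexed NP c-commands it, so Principle C holds.
*Marcus₁* is an R-expression; *Marcus₁* does not c-command it, and no other NP shares its index, so Principle C is satisfied.
All principles are respected.

grammatical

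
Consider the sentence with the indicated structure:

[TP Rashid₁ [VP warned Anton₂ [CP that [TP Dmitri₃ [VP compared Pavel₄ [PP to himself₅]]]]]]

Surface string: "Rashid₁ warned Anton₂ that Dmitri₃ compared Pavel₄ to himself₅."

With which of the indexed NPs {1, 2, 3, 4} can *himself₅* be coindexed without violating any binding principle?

*himself* is an anaphor, so Principle A applies: it must be bound in its binding domain.
Binding domain of *himself₅*: the embedded TP, whose subject is Dmitri₃.
*Rashid₁* c-commands the anaphor but is outside its binding domain → cannot satisfy Principle A.
*Anton₂* c-commands the anaphor but is outside its binding domain → cannot satisfy Principle A.
*Dmitri₃* c-commands the anaphor within its binding domain → licit binder.
*Pavel₄* c-commands the anaphor within its binding domain → licit binder.

{3, 4}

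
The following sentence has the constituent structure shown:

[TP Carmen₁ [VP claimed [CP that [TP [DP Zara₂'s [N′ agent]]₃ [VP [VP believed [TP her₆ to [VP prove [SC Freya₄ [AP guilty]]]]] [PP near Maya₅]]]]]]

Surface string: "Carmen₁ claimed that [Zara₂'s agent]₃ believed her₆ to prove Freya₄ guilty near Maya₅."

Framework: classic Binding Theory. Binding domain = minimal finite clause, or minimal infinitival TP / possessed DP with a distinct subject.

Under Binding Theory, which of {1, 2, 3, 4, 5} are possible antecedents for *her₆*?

{1, 2, 5}

*her* is a pronoun, so Principle B applies: it must be free in its binding domain.
Binding domain of *her₆*: the embedded TP, whose subject is [Zara₂'s agent]₃.
*Carmen₁* c-commands the pronoun but from outside its binding domain, and is not c-commanded by it → coindexation permitted.
*Zara₂* and the pronoun do not c-command one another → neither Principle B nor Principle C is at stake; coindexation permitted.
*[Zara₂'s agent]₃* c-commands the pronoun within its binding domain → coindexation would violate Principle B.
*Freya₄*: the pronoun c-commands this R-expression → coindexation would violate Principle C on *Freya₄*.
*Maya₅* and the pronoun do not c-command one another → neither Principle B nor Principle C is at stake; coindexation permitted.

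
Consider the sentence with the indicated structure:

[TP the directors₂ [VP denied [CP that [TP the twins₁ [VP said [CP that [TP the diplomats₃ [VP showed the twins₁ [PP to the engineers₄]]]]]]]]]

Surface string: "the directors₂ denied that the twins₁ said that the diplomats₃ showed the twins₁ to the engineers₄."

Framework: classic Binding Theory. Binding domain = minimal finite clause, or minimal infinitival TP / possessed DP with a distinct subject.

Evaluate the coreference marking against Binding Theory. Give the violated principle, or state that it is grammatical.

The two coindexed NPs are *the twins₁* (the higher occurrence) and *the twins₁* (the lower occurrence).
*the twins₁* (the lower occurrence) is an R-expression. Principle C requires it to be free everywhere.
*the twins₁* (the higher occurrence) c-commands it and carries the same index.
The R-expression is bound → Principle C violation.

Principle C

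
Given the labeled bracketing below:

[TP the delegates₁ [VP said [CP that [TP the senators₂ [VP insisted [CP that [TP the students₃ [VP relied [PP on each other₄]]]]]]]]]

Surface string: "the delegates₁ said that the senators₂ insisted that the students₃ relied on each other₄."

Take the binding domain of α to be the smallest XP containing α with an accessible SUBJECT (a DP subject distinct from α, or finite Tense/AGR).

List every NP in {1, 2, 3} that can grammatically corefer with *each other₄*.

{3}

*each other* is an anaphor, so Principle A applies: it must be bound in its binding domain.
Binding domain of *each other₄*: the embedded TP, whose subject is the students₃.
*the delegates₁* c-commands the anaphor but is outside its binding domain → cannot satisfy Principle A.
*the senators₂* c-commands the anaphor but is outside its binding domain → cannot satisfy Principle A.
*the students₃* c-commands the anaphor within its binding domain → licit binder.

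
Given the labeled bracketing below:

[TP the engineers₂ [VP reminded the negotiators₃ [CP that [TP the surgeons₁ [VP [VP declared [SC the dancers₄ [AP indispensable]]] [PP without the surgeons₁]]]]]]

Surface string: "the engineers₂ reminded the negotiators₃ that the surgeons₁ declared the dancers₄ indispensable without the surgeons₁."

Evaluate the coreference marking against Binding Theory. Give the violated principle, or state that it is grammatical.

The two coindexed NPs are *the surgeons₁* (the lower occurrence) and *the surgeons₁* (the higher occurrence).
*the surgeons₁* (the lower occurrence) is an R-expression. Principle C requires it to be free everywhere.
*the surgeons₁* (the higher occurrence) c-commands it and carries the same index.
The R-expression is bound → Principle C violation.

Principle C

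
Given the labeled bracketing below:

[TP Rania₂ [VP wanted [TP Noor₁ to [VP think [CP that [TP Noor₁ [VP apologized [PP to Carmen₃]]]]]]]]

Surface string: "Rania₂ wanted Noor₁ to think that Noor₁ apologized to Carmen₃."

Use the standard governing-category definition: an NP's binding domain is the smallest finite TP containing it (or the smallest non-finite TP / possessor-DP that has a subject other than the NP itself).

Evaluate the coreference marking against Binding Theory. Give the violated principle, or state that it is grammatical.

Principle C

The two coindexed NPs are *Noor₁* (the higher occurrence) and *Noor₁* (the lower occurrence).
*Noor₁* (the lower occurrence) is an R-expression. Principle C requires it to be free everywhere.
*Noor₁* (the higher occurrence) c-commands it and carries the same index.
The R-expression is bound → Principle C violation.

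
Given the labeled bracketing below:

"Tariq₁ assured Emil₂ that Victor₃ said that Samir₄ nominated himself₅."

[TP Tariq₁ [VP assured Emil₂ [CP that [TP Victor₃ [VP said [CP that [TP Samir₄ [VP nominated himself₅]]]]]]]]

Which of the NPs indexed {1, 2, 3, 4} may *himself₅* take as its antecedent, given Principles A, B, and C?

*himself* is an anaphor, so Principle A applies: it must be bound in its binding domain.
Binding domain of *himself₅*: the embedded TP, whose subject is Samir₄.
*Tariq₁* c-commands the anaphor but is outside its binding domain → cannot satisfy Principle A.
*Emil₂* c-commands the anaphor but is outside its binding domain → cannot satisfy Principle A.
*Victor₃* c-commands the anaphor but is outside its binding domain → cannot satisfy Principle A.
*Samir₄* c-commands the anaphor within its binding domain → licit binder.

{4}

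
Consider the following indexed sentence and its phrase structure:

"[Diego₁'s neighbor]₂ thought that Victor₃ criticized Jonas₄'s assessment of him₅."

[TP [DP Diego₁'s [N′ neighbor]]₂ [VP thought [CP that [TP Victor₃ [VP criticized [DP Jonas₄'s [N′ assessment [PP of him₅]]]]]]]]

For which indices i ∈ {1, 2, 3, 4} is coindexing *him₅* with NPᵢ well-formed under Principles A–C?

*him* is a pronoun, so Principle B applies: it must be free in its binding domain.
Binding domain of *him₅*: the possessed DP, whose subject is Jonas₄.
*Diego₁* and the pronoun do not c-command one another → neither Principle B nor Principle C is at stake; coindexation permitted.
*[Diego₁'s neighbor]₂* c-commands the pronoun but from outside its binding domain, and is not c-commanded by it → coindexation permitted.
*Victor₃* c-commands the pronoun but from outside its binding domain, and is not c-commanded by it → coindexation permitted.
*Jonas₄* c-commands the pronoun within its binding domain → coindexation would violate Principle B.

{1, 2, 3}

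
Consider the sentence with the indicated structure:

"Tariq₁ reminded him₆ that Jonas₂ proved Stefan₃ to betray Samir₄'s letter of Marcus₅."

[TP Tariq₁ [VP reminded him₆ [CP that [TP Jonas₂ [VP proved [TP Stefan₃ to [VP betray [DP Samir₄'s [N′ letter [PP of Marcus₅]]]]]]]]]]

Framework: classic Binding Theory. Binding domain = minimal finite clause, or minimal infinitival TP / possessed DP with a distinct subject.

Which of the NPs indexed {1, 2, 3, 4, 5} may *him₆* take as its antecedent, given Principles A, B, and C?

none

*him* is a pronoun, so Principle B applies: it must be free in its binding domain.
Binding domain of *him₆*: the matrix TP, whose subject is Tariq₁.
*Tariq₁* c-commands the pronoun within its binding domain → coindexation would violate Principle B.
*Jonas₂*: the pronoun c-commands this R-expression → coindexation would violate Principle C on *Jonas₂*.
*Stefan₃*: the pronoun c-commands this R-expression → coindexation would violate Principle C on *Stefan₃*.
*Samir₄*: the pronoun c-commands this R-expression → coindexation would violate Principle C on *Samir₄*.
*Marcus₅*: the pronoun c-commands this R-expression → coindexation would violate Principle C on *Marcus₅*.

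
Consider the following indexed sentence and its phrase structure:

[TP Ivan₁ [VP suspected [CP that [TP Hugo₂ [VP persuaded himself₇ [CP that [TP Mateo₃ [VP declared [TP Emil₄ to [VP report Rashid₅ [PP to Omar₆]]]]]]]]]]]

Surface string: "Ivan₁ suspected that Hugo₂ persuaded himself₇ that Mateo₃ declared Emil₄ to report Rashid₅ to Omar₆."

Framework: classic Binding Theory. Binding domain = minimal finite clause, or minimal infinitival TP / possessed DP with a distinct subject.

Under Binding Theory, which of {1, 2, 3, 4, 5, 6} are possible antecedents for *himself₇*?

*himself* is an anaphor, so Principle A applies: it must be bound in its binding domain.
Binding domain of *himself₇*: the embedded TP, whose subject is Hugo₂.
*Ivan₁* c-commands the anaphor but is outside its binding domain → cannot satisfy Principle A.
*Hugo₂* c-commands the anaphor within its binding domain → licit binder.
*Mateo₃* does not c-command the anaphor → cannot bind it.
*Emil₄* does not c-command the anaphor → cannot bind it.
*Rashid₅* does not c-command the anaphor → cannot bind it.
*Omar₆* does not c-command the anaphor → cannot bind it.

{2}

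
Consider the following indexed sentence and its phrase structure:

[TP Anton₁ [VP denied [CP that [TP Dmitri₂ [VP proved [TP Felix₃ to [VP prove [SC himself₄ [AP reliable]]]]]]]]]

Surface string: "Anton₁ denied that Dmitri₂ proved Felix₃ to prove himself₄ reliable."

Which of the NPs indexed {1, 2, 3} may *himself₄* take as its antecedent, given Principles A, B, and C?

*himself* is an anaphor, so Principle A applies: it must be bound in its binding domain.
Binding domain of *himself₄*: the embedded TP, whose subject is Felix₃.
*Anton₁* c-commands the anaphor but is outside its binding domain → cannot satisfy Principle A.
*Dmitri₂* c-commands the anaphor but is outside its binding domain → cannot satisfy Principle A.
*Felix₃* c-commands the anaphor within its binding domain → licit binder.

{3}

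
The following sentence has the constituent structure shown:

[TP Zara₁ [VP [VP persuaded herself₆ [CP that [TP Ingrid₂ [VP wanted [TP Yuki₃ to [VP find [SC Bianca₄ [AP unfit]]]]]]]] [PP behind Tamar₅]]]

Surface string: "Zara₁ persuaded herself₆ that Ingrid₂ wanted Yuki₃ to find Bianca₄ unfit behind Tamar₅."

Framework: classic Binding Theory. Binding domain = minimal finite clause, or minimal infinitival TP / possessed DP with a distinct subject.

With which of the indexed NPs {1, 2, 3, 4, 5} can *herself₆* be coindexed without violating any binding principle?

{1}

*herself* is an anaphor, so Principle A applies: it must be bound in its binding domain.
Binding domain of *herself₆*: the matrix TP, whose subject is Zara₁.
*Zara₁* c-commands the anaphor within its binding domain → licit binder.
*Ingrid₂* does not c-command the anaphor → cannot bind it.
*Yuki₃* does not c-command the anaphor → cannot bind it.
*Bianca₄* does not c-command the anaphor → cannot bind it.
*Tamar₅* does not c-command the anaphor → cannot bind it.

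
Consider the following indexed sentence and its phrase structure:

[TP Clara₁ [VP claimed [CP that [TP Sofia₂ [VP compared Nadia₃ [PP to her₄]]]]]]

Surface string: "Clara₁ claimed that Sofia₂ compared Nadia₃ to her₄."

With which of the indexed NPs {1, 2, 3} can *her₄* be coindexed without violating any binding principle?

*her* is a pronoun, so Principle B applies: it must be free in its binding domain.
Binding domain of *her₄*: the embedded TP, whose subject is Sofia₂.
*Clara₁* c-commands the pronoun but from outside its binding domain, and is not c-commanded by it → coindexation permitted.
*Sofia₂* c-commands the pronoun within its binding domain → coindexation would violate Principle B.
*Nadia₃* c-commands the pronoun within its binding domain → coindexation would violate Principle B.

{1}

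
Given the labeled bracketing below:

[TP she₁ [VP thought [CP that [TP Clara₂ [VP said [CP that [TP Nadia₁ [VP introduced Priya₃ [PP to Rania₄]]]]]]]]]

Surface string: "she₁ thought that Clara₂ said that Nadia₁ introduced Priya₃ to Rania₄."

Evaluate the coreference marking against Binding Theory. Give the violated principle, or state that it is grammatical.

Principle C

The two coindexed NPs are *she₁* and *Nadia₁*.
*Nadia₁* is an R-expression. Principle C requires it to be free everywhere.
*she₁* c-commands it and carries the same index.
The R-expression is bound → Principle C violation.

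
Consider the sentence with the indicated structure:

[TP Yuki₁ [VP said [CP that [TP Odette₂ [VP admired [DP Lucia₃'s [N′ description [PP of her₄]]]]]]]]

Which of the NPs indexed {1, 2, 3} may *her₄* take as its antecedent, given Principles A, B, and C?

*her* is a pronoun, so Principle B applies: it must be free in its binding domain.
Binding domain of *her₄*: the possessed DP, whose subject is Lucia₃.
*Yuki₁* c-commands the pronoun but from outside its binding domain, and is not c-commanded by it → coindexation permitted.
*Odette₂* c-commands the pronoun but from outside its binding domain, and is not c-commanded by it → coindexation permitted.
*Lucia₃* c-commands the pronoun within its binding domain → coindexation would violate Principle B.

{1, 2}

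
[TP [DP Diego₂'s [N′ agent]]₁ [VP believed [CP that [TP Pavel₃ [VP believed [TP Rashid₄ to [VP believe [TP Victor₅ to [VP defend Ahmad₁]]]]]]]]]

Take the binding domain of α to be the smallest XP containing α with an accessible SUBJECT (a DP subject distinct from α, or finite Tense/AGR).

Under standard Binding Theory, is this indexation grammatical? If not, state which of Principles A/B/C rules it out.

The two coindexed NPs are *[Diego₂'s agent]₁* and *Ahmad₁*.
*Ahmad₁* is an R-expression. Principle C requires it to be free everywhere.
*[Diego₂'s agent]₁* c-commands it and carries the same index.
The R-expression is bound → Principle C violation.

Principle C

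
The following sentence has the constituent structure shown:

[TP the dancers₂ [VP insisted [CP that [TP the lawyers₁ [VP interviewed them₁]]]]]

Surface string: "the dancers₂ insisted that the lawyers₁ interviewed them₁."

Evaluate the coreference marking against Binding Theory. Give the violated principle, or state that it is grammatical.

Principle B

The two coindexed NPs are *the lawyers₁* and *them₁*.
*them₁* is a pronoun. Its binding domain is the embedded TP, whose subject is the lawyers₁.
*the lawyers₁* c-commands it within that domain and carries the same index.
The pronoun is locally bound → Principle B violation.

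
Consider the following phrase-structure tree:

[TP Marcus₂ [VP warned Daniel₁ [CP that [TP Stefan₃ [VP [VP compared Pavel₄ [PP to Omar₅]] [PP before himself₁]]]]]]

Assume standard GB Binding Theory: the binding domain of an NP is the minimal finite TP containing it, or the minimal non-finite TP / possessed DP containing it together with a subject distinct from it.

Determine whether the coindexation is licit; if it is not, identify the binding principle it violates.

The two coindexed NPs are *Daniel₁* and *himself₁*.
*himself₁* is an anaphor. Principle A requires it to be bound within its binding domain — the embedded TP, whose subject is Stefan₃.
Within that domain it is c-commanded by *Stefan₃*, which does not share its index.
*Daniel₁* does c-command the anaphor, but from outside its binding domain.
The anaphor is unbound in its domain → Principle A violation.

Principle A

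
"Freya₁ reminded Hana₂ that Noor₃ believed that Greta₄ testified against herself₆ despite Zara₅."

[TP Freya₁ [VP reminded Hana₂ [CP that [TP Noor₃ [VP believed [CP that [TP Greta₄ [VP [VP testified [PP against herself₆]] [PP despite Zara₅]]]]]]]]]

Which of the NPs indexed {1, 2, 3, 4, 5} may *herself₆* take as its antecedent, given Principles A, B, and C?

{4}

*herself* is an anaphor, so Principle A applies: it must be bound in its binding domain.
Binding domain of *herself₆*: the embedded TP, whose subject is Greta₄.
*Freya₁* c-commands the anaphor but is outside its binding domain → cannot satisfy Principle A.
*Hana₂* c-commands the anaphor but is outside its binding domain → cannot satisfy Principle A.
*Noor₃* c-commands the anaphor but is outside its binding domain → cannot satisfy Principle A.
*Greta₄* c-commands the anaphor within its binding domain → licit binder.
*Zara₅* does not c-command the anaphor → cannot bind it.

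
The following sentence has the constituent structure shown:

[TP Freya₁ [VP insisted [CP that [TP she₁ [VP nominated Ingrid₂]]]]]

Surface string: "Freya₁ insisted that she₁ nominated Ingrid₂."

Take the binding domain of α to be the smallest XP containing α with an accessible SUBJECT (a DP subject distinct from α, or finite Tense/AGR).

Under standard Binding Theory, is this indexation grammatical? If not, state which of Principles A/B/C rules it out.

The two coindexed NPs are *Freya₁* and *she₁*.
*she₁* is a pronoun; nothing c-commands it within its binding domain (the embedded TP.), so Principle B holds trivially.
*Freya₁* is an R-expression; *she₁* does not c-command it, and no other NP shares its index, so Principle C is satisfied.
All principles are respected.

grammatical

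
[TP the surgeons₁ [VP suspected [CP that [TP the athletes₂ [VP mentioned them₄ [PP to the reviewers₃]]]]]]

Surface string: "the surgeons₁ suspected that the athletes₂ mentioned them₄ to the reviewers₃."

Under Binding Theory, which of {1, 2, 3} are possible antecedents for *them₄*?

*them* is a pronoun, so Principle B applies: it must be free in its binding domain.
Binding domain of *them₄*: the embedded TP, whose subject is the athletes₂.
*the surgeons₁* c-commands the pronoun but from outside its binding domain, and is not c-commanded by it → coindexation permitted.
*the athletes₂* c-commands the pronoun within its binding domain → coindexation would violate Principle B.
*the reviewers₃*: the pronoun c-commands this R-expression → coindexation would violate Principle C on *the reviewers₃*.

{1}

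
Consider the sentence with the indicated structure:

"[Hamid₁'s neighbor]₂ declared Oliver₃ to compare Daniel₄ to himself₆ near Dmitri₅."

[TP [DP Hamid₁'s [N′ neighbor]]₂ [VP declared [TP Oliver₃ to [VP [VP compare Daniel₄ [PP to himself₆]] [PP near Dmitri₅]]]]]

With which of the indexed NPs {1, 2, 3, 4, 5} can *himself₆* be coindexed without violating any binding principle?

{3, 4}

*himself* is an anaphor, so Principle A applies: it must be bound in its binding domain.
Binding domain of *himself₆*: the embedded TP, whose subject is Oliver₃.
*Hamid₁* does not c-command the anaphor → cannot bind it.
*[Hamid₁'s neighbor]₂* c-commands the anaphor but is outside its binding domain → cannot satisfy Principle A.
*Oliver₃* c-commands the anaphor within its binding domain → licit binder.
*Daniel₄* c-commands the anaphor within its binding domain → licit binder.
*Dmitri₅* does not c-command the anaphor → cannot bind it.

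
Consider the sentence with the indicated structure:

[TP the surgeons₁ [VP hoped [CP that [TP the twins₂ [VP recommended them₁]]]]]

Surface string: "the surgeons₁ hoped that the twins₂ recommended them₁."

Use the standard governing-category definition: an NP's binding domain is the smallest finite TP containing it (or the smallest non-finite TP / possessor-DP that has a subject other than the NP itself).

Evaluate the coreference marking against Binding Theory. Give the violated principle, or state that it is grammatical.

grammatical

The two coindexed NPs are *the surgeons₁* and *them₁*.
*them₁* is a pronoun; its binding domain is the embedded TP, whose subject is the twins₂. Within that domain it is c-commanded only by *the twins₂*, which carries a different index — the pronoun is free locally, so Principle B holds.
*the surgeons₁* is an R-expression; *them₁* does not c-command it, and no other NP shares its index, so Principle C is satisfied.
All principles are respected.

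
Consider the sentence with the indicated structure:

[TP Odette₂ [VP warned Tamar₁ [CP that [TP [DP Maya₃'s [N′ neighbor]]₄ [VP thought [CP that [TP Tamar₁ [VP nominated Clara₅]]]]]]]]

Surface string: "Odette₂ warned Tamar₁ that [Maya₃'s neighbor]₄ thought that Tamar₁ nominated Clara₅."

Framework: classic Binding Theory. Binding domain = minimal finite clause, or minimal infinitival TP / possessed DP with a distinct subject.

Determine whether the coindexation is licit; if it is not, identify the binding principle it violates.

Principle C

The two coindexed NPs are *Tamar₁* (the higher occurrence) and *Tamar₁* (the lower occurrence).
*Tamar₁* (the lower occurrence) is an R-expression. Principle C requires it to be free everywhere.
*Tamar₁* (the higher occurrence) c-commands it and carries the same index.
The R-expression is bound → Principle C violation.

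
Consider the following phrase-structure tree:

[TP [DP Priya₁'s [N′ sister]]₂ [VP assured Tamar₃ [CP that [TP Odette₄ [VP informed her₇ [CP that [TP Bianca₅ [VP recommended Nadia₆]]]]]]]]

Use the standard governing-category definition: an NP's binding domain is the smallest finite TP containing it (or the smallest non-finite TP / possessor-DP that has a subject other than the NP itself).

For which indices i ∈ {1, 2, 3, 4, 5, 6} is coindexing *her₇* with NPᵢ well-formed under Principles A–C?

*her* is a pronoun, so Principle B applies: it must be free in its binding domain.
Binding domain of *her₇*: the embedded TP, whose subject is Odette₄.
*Priya₁* and the pronoun do not c-command one another → neither Principle B nor Principle C is at stake; coindexation permitted.
*[Priya₁'s sister]₂* c-commands the pronoun but from outside its binding domain, and is not c-commanded by it → coindexation permitted.
*Tamar₃* c-commands the pronoun but from outside its binding domain, and is not c-commanded by it → coindexation permitted.
*Odette₄* c-commands the pronoun within its binding domain → coindexation would violate Principle B.
*Bianca₅*: the pronoun c-commands this R-expression → coindexation would violate Principle C on *Bianca₅*.
*Nadia₆*: the pronoun c-commands this R-expression → coindexation would violate Principle C on *Nadia₆*.

{1, 2, 3}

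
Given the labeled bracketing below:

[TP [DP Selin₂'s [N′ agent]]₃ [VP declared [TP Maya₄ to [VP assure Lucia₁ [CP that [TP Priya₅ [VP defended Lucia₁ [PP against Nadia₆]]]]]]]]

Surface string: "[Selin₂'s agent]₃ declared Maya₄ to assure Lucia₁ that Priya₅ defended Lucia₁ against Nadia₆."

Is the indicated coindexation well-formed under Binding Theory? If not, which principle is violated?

The two coindexed NPs are *Lucia₁* (the lower occurrence) and *Lucia₁* (the higher occurrence).
*Lucia₁* (the lower occurrence) is an R-expression. Principle C requires it to be free everywhere.
*Lucia₁* (the higher occurrence) c-commands it and carries the same index.
The R-expression is bound → Principle C violation.

Principle C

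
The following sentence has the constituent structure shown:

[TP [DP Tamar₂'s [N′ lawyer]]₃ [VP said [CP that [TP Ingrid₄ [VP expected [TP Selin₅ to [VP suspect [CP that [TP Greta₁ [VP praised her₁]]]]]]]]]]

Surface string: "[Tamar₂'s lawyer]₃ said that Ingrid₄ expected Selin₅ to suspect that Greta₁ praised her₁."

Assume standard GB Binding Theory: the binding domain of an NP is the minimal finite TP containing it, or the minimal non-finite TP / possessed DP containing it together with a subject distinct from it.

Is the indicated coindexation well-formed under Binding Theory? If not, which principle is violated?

The two coindexed NPs are *Greta₁* and *her₁*.
*her₁* is a pronoun. Its binding domain is the embedded TP, whose subject is Greta₁.
*Greta₁* c-commands it within that domain and carries the same index.
The pronoun is locally bound → Principle B violation.

Principle B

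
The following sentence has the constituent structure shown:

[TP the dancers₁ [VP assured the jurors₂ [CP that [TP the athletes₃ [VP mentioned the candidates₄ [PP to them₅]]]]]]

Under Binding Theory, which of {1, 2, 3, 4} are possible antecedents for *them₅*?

{1, 2}

*them* is a pronoun, so Principle B applies: it must be free in its binding domain.
Binding domain of *them₅*: the embedded TP, whose subject is the athletes₃.
*the dancers₁* c-commands the pronoun but from outside its binding domain, and is not c-commanded by it → coindexation permitted.
*the jurors₂* c-commands the pronoun but from outside its binding domain, and is not c-commanded by it → coindexation permitted.
*the athletes₃* c-commands the pronoun within its binding domain → coindexation would violate Principle B.
*the candidates₄* c-commands the pronoun within its binding domain → coindexation would violate Principle B.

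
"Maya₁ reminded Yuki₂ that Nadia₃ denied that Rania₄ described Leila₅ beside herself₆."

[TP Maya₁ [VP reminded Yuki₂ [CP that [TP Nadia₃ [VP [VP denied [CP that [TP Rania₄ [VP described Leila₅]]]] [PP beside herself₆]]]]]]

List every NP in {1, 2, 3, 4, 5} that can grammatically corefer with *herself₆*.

{3}

*herself* is an anaphor, so Principle A applies: it must be bound in its binding domain.
Binding domain of *herself₆*: the embedded TP, whose subject is Nadia₃.
*Maya₁* c-commands the anaphor but is outside its binding domain → cannot satisfy Principle A.
*Yuki₂* c-commands the anaphor but is outside its binding domain → cannot satisfy Principle A.
*Nadia₃* c-commands the anaphor within its binding domain → licit binder.
*Rania₄* does not c-command the anaphor → cannot bind it.
*Leila₅* does not c-command the anaphor → cannot bind it.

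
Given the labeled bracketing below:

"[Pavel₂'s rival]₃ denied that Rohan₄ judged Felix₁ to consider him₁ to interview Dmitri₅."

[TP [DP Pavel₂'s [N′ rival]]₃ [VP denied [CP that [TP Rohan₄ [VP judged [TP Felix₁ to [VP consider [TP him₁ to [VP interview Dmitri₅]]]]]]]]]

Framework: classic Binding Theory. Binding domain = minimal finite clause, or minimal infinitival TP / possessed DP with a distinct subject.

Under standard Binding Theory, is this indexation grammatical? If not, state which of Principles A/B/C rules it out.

Principle B

The two coindexed NPs are *Felix₁* and *him₁*.
*him₁* is a pronoun. Its binding domain is the embedded TP, whose subject is Felix₁.
*Felix₁* c-commands it within that domain and carries the same index.
The pronoun is locally bound → Principle B violation.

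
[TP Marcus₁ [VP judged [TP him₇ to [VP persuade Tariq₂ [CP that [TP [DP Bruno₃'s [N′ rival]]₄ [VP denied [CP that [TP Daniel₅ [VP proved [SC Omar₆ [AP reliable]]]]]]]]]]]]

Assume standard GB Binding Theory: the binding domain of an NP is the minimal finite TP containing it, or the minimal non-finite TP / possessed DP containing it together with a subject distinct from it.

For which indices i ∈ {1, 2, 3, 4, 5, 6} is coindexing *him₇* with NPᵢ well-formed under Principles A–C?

none

*him* is a pronoun, so Principle B applies: it must be free in its binding domain.
Binding domain of *him₇*: the matrix TP, whose subject is Marcus₁.
*Marcus₁* c-commands the pronoun within its binding domain → coindexation would violate Principle B.
*Tariq₂*: the pronoun c-commands this R-expression → coindexation would violate Principle C on *Tariq₂*.
*Bruno₃*: the pronoun c-commands this R-expression → coindexation would violate Principle C on *Bruno₃*.
*[Bruno₃'s rival]₄*: the pronoun c-commands this R-expression → coindexation would violate Principle C on *[Bruno₃'s rival]₄*.
*Daniel₅*: the pronoun c-commands this R-expression → coindexation would violate Principle C on *Daniel₅*.
*Omar₆*: the pronoun c-commands this R-expression → coindexation would violate Principle C on *Omar₆*.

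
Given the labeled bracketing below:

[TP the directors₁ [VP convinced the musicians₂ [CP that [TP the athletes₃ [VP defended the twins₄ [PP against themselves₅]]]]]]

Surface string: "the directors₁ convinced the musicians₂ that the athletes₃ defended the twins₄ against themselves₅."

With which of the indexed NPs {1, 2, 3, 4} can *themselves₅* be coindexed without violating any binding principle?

{3, 4}

*themselves* is an anaphor, so Principle A applies: it must be bound in its binding domain.
Binding domain of *themselves₅*: the embedded TP, whose subject is the athletes₃.
*the directors₁* c-commands the anaphor but is outside its binding domain → cannot satisfy Principle A.
*the musicians₂* c-commands the anaphor but is outside its binding domain → cannot satisfy Principle A.
*the athletes₃* c-commands the anaphor within its binding domain → licit binder.
*the twins₄* c-commands the anaphor within its binding domain → licit binder.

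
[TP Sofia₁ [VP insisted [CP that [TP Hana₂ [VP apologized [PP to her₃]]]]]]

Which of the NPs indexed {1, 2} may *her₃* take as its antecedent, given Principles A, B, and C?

{1}

*her* is a pronoun, so Principle B applies: it must be free in its binding domain.
Binding domain of *her₃*: the embedded TP, whose subject is Hana₂.
*Sofia₁* c-commands the pronoun but from outside its binding domain, and is not c-commanded by it → coindexation permitted.
*Hana₂* c-commands the pronoun within its binding domain → coindexation would violate Principle B.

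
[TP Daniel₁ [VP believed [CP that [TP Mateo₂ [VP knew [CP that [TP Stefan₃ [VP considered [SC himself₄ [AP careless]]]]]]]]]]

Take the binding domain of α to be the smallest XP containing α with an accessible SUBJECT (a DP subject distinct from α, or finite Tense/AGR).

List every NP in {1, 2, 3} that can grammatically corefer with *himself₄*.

*himself* is an anaphor, so Principle A applies: it must be bound in its binding domain.
Binding domain of *himself₄*: the embedded TP, whose subject is Stefan₃.
*Daniel₁* c-commands the anaphor but is outside its binding domain → cannot satisfy Principle A.
*Mateo₂* c-commands the anaphor but is outside its binding domain → cannot satisfy Principle A.
*Stefan₃* c-commands the anaphor within its binding domain → licit binder.

{3}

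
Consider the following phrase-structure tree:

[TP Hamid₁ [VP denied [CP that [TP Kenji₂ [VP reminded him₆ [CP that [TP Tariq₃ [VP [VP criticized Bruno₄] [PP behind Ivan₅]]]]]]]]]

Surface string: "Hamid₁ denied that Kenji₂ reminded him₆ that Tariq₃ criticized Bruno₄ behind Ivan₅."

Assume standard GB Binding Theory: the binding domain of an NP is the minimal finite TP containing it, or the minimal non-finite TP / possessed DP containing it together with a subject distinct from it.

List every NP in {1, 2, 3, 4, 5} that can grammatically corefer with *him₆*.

*him* is a pronoun, so Principle B applies: it must be free in its binding domain.
Binding domain of *him₆*: the embedded TP, whose subject is Kenji₂.
*Hamid₁* c-commands the pronoun but from outside its binding domain, and is not c-commanded by it → coindexation permitted.
*Kenji₂* c-commands the pronoun within its binding domain → coindexation would violate Principle B.
*Tariq₃*: the pronoun c-commands this R-expression → coindexation would violate Principle C on *Tariq₃*.
*Bruno₄*: the pronoun c-commands this R-expression → coindexation would violate Principle C on *Bruno₄*.
*Ivan₅*: the pronoun c-commands this R-expression → coindexation would violate Principle C on *Ivan₅*.

{1}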